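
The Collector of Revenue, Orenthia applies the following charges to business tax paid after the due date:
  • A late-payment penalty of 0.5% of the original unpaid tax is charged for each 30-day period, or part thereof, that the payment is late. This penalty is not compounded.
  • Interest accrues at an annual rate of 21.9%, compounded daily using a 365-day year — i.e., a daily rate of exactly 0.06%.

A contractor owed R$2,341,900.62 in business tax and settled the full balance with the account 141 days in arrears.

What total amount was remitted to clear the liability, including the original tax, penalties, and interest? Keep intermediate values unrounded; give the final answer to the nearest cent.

Penalty periods: ⌈141/30⌉ = 5; penalty = 5 × 0.5% × R$2,341,900.62 = R$58,547.52…
Interest: R$2,341,900.62 × ((1 + 0.0006)^141 − 1) = R$2,341,900.62 × 0.08825406… = R$206,682.2326…
Total = R$2,341,900.62 + R$58,547.5155 + R$206,682.2326… = R$2,607,130.37

R$2,607,130.37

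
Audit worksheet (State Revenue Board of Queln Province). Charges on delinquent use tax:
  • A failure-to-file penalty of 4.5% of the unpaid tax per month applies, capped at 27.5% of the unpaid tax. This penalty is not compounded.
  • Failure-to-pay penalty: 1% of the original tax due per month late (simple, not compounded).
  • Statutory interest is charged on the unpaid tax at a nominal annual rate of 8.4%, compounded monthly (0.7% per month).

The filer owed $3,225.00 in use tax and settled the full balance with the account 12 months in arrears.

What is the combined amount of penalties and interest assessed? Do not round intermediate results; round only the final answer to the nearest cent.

Failure-to-file: 12 × 4.5% × $3,225.00 = $1,741.50, capped at 27.5% × $3,225.00 = $886.88…
Failure-to-pay penalty = 1% × $3,225.00 × 12 mo = $387.00
Interest: $3,225.00 × ((1 + 0.007)^12 − 1) = $3,225.00 × 0.0873107… = $281.5769…
Penalties + interest = $1,273.8750 + $281.5769… = $1,555.45

$1,555.45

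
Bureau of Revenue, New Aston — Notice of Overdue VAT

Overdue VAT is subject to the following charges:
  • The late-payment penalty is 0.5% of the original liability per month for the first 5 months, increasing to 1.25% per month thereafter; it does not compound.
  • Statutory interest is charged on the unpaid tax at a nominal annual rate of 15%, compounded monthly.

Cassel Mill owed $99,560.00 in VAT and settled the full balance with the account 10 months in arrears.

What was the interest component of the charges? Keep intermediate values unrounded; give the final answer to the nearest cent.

Interest (15%/yr ÷ 12 = 1.25%/month): $99,560.00 × ((1 + 0.0125)^10 − 1) = $13,168.8838…

$13,168.88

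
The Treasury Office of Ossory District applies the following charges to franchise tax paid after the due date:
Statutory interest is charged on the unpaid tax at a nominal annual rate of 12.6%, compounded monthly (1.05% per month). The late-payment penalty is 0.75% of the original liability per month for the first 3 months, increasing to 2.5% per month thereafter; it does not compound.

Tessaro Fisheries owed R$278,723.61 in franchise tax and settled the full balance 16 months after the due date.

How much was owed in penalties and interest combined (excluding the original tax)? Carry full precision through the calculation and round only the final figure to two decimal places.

Penalty, months 1–3: 3 × 0.75% × R$278,723.61 = R$6,271.28…
Penalty, months 4–16: 13 × 2.5% × R$278,723.61 = R$90,585.17…
Interest: R$278,723.61 × ((1 + 0.0105)^16 − 1) = R$278,723.61 × 0.1819010… = R$50,700.0924…
Penalties + interest = R$96,856.4545… + R$50,700.0924… = R$147,556.55

R$147,556.55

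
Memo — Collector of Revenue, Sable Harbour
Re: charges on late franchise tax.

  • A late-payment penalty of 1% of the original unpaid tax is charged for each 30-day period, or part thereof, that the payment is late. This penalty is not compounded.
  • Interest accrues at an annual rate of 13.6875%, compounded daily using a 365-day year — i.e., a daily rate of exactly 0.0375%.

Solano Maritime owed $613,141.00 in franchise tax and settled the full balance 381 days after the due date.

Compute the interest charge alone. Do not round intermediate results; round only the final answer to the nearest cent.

Interest: $613,141.00 × ((1 + 0.000375)^381 − 1) = $613,141.00 × 0.15355470… = $94,150.6818…

$94,150.68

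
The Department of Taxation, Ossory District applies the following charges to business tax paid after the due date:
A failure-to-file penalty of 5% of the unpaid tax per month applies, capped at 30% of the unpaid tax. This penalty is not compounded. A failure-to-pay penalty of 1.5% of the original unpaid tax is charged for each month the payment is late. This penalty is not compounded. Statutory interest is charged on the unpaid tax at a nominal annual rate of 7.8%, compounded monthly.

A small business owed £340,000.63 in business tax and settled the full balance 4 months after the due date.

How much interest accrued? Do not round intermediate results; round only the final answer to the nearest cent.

£8,926.58

Interest (7.8%/yr ÷ 12 = 0.65%/month): £340,000.63 × ((1 + 0.0065)^4 − 1) = £8,926.5806…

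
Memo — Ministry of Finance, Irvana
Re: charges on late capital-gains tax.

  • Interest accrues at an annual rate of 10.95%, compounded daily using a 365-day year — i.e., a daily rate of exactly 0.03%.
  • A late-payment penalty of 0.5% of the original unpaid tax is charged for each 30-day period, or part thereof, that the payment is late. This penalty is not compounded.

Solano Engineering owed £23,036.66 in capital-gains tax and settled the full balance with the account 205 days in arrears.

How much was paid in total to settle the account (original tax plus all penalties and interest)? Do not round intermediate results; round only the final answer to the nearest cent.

£25,303.94

Penalty periods: ⌈205/30⌉ = 7; penalty = 7 × 0.5% × £23,036.66 = £806.28…
Interest: £23,036.66 × ((1 + 0.0003)^205 − 1) = £23,036.66 × 0.06342069… = £1,461.0008…
Total = £23,036.66 + £806.2831 + £1,461.0008… = £25,303.94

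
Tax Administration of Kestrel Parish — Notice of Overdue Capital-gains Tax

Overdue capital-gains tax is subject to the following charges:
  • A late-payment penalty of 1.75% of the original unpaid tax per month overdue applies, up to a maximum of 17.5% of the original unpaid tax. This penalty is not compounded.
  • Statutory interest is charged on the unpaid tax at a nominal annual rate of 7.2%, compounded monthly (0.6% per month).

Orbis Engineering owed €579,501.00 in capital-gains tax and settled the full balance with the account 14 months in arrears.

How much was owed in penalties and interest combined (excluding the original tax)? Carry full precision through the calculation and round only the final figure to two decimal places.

€152,035.53

Penalty (uncapped): 14 × 1.75% × €579,501.00 = €141,977.75…; cap = 17.5% × €579,501.00 = €101,412.68… → penalty = €101,412.68…
Interest: €579,501.00 × ((1 + 0.006)^14 − 1) = €579,501.00 × 0.0873559… = €50,622.8529…
Penalties + interest = €101,412.6750 + €50,622.8529… = €152,035.53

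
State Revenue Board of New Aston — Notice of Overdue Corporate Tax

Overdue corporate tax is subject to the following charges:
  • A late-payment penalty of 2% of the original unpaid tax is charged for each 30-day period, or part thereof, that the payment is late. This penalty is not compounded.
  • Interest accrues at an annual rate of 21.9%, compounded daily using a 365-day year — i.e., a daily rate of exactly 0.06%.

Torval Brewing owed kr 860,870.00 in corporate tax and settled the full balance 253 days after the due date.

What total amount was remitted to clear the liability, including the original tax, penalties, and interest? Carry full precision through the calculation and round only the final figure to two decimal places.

kr 1,156,901.19

Penalty periods: ⌈253/30⌉ = 9; penalty = 9 × 2% × kr 860,870.00 = kr 154,956.60
Interest: kr 860,870.00 × ((1 + 0.0006)^253 − 1) = kr 860,870.00 × 0.16387444… = kr 141,074.5933…
Total = kr 860,870.00 + kr 154,956.6000 + kr 141,074.5933… = kr 1,156,901.19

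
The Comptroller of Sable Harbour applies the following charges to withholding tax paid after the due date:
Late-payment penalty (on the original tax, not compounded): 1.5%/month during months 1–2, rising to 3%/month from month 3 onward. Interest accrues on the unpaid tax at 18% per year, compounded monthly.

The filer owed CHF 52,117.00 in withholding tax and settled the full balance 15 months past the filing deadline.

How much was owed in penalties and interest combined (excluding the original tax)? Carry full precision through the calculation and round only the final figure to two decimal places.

CHF 34,930.48

Penalty, months 1–2: 2 × 1.5% × CHF 52,117.00 = CHF 1,563.51
Penalty, months 3–15: 13 × 3% × CHF 52,117.00 = CHF 20,325.63
Interest (18%/yr ÷ 12 = 1.5%/month): CHF 52,117.00 × ((1 + 0.015)^15 − 1) = CHF 13,041.3446…
Penalties + interest = CHF 21,889.1400 + CHF 13,041.3446… = CHF 34,930.48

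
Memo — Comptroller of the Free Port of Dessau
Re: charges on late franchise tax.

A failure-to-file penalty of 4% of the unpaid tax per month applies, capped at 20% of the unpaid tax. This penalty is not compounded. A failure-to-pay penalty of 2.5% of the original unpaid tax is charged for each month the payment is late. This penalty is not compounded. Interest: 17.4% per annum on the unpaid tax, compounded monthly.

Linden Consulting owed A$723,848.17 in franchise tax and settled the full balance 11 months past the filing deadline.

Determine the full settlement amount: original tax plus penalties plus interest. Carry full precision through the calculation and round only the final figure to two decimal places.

Failure-to-file: 11 × 4% × A$723,848.17 = A$318,493.19…, capped at 20% × A$723,848.17 = A$144,769.63…
Failure-to-pay penalty = 2.5% × A$723,848.17 × 11 mo = A$199,058.25…
Interest (17.4%/yr ÷ 12 = 1.45%/month): A$723,848.17 × ((1 + 0.0145)^11 − 1) = A$124,199.0715…
Total = A$723,848.17 + A$343,827.8808… + A$124,199.0715… = A$1,191,875.12

A$1,191,875.12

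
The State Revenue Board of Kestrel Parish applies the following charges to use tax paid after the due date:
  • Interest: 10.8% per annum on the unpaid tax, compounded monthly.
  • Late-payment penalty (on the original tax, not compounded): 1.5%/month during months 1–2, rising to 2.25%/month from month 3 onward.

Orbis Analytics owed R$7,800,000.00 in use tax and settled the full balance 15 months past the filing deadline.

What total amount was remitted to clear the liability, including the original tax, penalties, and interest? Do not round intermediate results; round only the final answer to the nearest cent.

Penalty, months 1–2: 2 × 1.5% × R$7,800,000.00 = R$234,000.00
Penalty, months 3–15: 13 × 2.25% × R$7,800,000.00 = R$2,281,500.00
Interest (10.8%/yr ÷ 12 = 0.9%/month): R$7,800,000.00 × ((1 + 0.009)^15 − 1) = R$1,121,997.4801…
Total = R$7,800,000.00 + R$2,515,500.0000 + R$1,121,997.4801… = R$11,437,497.48

R$11,437,497.48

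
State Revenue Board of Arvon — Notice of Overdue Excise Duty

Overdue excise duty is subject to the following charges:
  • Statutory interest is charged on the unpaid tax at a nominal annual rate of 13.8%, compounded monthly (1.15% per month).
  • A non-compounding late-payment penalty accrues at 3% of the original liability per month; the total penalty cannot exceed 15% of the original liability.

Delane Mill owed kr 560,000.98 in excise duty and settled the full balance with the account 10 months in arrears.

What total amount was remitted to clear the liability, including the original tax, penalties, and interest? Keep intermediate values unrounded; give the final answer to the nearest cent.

Penalty (uncapped): 10 × 3% × kr 560,000.98 = kr 168,000.29…; cap = 15% × kr 560,000.98 = kr 84,000.15… → penalty = kr 84,000.15…
Interest: kr 560,000.98 × ((1 + 0.0115)^10 − 1) = kr 560,000.98 × 0.1211375… = kr 67,837.1070…
Total = kr 560,000.98 + kr 84,000.1470 + kr 67,837.1070… = kr 711,838.23

kr 711,838.23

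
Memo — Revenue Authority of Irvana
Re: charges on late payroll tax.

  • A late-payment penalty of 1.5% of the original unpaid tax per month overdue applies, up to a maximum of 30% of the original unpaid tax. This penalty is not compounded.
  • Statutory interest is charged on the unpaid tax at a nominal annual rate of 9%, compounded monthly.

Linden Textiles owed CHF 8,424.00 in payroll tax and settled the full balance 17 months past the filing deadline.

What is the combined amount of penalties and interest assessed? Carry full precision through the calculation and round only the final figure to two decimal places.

CHF 3,289.10

Penalty: 17 × 1.5% × CHF 8,424.00 = CHF 2,148.12 (below the 30% cap of CHF 2,527.20)
Interest (9%/yr ÷ 12 = 0.75%/month): CHF 8,424.00 × ((1 + 0.0075)^17 − 1) = CHF 1,140.9849…
Penalties + interest = CHF 2,148.1200 + CHF 1,140.9849… = CHF 3,289.10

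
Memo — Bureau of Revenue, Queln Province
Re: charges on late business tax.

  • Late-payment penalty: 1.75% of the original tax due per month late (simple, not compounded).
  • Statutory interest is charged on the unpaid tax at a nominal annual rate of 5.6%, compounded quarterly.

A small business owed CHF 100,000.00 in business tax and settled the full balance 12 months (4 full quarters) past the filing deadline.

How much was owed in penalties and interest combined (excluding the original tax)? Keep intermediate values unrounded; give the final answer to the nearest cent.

CHF 26,718.70

Late-payment penalty: 12 × 1.75% × CHF 100,000.00 = CHF 21,000.00
Interest (5.6%/yr ÷ 4 = 1.4%/quarter): CHF 100,000.00 × ((1 + 0.014)^4 − 1) = CHF 5,718.7014…
Penalties + interest = CHF 21,000.0000 + CHF 5,718.7014… = CHF 26,718.70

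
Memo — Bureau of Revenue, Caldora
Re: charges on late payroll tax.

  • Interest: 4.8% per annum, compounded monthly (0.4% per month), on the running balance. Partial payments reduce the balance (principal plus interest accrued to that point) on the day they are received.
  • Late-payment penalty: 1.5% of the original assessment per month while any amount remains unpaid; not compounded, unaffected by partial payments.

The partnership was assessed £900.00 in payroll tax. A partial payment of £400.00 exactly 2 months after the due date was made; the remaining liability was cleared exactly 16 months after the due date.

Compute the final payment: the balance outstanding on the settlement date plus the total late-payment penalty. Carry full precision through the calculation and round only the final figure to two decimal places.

Balance at month 2: £900.0000 × (1 + 0.004)^2 = £907.2144
After £400.00 payment: £907.2144 − £400.00 = £507.2144
Balance at month 16: £507.2144 × (1 + 0.004)^14 = £536.3689…
Penalty: 16 × 1.5% × £900.00 = £216.00
Final settlement = outstanding balance + penalty = £536.3689… + £216.00 = £752.37

£752.37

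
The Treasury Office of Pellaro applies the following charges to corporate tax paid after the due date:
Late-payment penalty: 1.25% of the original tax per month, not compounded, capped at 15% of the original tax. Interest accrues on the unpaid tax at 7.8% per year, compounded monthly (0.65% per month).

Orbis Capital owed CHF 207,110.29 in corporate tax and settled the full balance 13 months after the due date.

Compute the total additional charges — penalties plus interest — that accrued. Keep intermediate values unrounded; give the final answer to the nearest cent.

Penalty (uncapped): 13 × 1.25% × CHF 207,110.29 = CHF 33,655.42…; cap = 15% × CHF 207,110.29 = CHF 31,066.54… → penalty = CHF 31,066.54…
Interest: CHF 207,110.29 × ((1 + 0.0065)^13 − 1) = CHF 207,110.29 × 0.0878753… = CHF 18,199.8859…
Penalties + interest = CHF 31,066.5435 + CHF 18,199.8859… = CHF 49,266.43

CHF 49,266.43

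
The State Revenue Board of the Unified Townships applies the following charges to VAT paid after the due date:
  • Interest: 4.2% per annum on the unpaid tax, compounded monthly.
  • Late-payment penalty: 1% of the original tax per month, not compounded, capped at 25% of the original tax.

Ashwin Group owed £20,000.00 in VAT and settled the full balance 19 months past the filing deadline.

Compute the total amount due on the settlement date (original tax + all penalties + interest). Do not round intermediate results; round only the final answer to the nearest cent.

£25,172.74

Penalty: 19 × 1% × £20,000.00 = £3,800.00 (below the 25% cap of £5,000.00)
Interest (4.2%/yr ÷ 12 = 0.35%/month): £20,000.00 × ((1 + 0.0035)^19 − 1) = £1,372.7377…
Total = £20,000.00 + £3,800.0000 + £1,372.7377… = £25,172.74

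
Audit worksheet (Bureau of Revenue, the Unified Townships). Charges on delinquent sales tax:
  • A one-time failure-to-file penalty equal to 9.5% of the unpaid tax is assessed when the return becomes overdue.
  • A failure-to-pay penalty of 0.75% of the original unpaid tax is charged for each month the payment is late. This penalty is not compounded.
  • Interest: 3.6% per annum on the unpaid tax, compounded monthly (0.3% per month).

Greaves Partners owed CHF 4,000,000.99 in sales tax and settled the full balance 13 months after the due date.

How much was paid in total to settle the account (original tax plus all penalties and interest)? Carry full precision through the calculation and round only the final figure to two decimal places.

CHF 4,928,840.34

Failure-to-file penalty: 9.5% × CHF 4,000,000.99 = CHF 380,000.09…
Failure-to-pay penalty = 0.75% × CHF 4,000,000.99 × 13 mo = CHF 390,000.10…
Interest: CHF 4,000,000.99 × ((1 + 0.003)^13 − 1) = CHF 4,000,000.99 × 0.0397098… = CHF 158,839.1602…
Total = CHF 4,000,000.99 + CHF 770,000.1906… + CHF 158,839.1602… = CHF 4,928,840.34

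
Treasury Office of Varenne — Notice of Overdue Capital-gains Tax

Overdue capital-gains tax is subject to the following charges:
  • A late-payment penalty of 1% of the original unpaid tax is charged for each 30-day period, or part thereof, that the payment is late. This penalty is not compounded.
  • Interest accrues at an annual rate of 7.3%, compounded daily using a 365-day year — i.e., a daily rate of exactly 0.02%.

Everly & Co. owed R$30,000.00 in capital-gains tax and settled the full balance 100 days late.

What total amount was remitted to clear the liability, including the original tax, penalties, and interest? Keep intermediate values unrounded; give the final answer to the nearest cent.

R$31,805.98

Penalty periods: ⌈100/30⌉ = 4; penalty = 4 × 1% × R$30,000.00 = R$1,200.00
Interest: R$30,000.00 × ((1 + 0.0002)^100 − 1) = R$30,000.00 × 0.02019930… = R$605.9790…
Total = R$30,000.00 + R$1,200.0000 + R$605.9790… = R$31,805.98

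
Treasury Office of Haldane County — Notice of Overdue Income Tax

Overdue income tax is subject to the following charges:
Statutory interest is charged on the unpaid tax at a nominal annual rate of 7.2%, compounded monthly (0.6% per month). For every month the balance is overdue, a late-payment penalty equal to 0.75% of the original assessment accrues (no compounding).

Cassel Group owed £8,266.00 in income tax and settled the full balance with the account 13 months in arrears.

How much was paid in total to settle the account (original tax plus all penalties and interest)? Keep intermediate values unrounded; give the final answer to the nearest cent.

£9,740.41

Late-payment penalty = 0.75% × £8,266.00 × 13 mo = £805.94…
Interest: £8,266.00 × ((1 + 0.006)^13 − 1) = £8,266.00 × 0.0808707… = £668.4773…
Total = £8,266.00 + £805.9350 + £668.4773… = £9,740.41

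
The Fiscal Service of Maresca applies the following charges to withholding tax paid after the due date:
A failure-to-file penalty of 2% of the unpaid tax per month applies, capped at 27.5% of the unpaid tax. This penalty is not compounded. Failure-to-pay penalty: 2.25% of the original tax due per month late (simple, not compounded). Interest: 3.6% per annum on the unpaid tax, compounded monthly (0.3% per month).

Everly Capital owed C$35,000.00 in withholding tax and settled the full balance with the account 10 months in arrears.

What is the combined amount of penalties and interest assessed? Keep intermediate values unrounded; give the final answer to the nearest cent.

C$15,939.29

Failure-to-file: 10 × 2% × C$35,000.00 = C$7,000.00 (under the 27.5% cap)
Failure-to-pay penalty = 2.25% × C$35,000.00 × 10 mo = C$7,875.00
Interest: C$35,000.00 × ((1 + 0.003)^10 − 1) = C$35,000.00 × 0.0304083… = C$1,064.2890…
Penalties + interest = C$14,875.0000 + C$1,064.2890… = C$15,939.29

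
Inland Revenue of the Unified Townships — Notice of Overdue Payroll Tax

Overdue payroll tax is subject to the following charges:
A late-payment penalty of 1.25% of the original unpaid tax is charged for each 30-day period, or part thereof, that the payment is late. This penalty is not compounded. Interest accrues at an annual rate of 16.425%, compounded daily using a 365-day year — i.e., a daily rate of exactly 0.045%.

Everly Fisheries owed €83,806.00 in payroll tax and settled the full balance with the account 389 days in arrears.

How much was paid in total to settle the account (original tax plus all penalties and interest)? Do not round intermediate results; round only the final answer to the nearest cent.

€113,453.12

Penalty periods: ⌈389/30⌉ = 13; penalty = 13 × 1.25% × €83,806.00 = €13,618.48…
Interest: €83,806.00 × ((1 + 0.00045)^389 − 1) = €83,806.00 × 0.19125887… = €16,028.6412…
Total = €83,806.00 + €13,618.4750 + €16,028.6412… = €113,453.12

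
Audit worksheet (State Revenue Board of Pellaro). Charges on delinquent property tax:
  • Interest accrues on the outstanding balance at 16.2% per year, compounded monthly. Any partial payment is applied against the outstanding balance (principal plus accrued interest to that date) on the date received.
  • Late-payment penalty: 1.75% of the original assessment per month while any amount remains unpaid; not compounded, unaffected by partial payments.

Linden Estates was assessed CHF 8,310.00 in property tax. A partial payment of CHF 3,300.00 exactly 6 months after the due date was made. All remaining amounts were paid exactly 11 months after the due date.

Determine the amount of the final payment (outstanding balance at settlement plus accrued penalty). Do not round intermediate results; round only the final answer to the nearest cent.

Monthly rate = 16.2% ÷ 12 = 1.35%
Balance at month 6: CHF 8,310.0000 × (1 + 0.0135)^6 = CHF 9,006.2405…
After CHF 3,300.00 payment: CHF 9,006.2405… − CHF 3,300.00 = CHF 5,706.2405…
Balance at month 11: CHF 5,706.2405… × (1 + 0.0135)^5 = CHF 6,101.9527…
Penalty: 11 × 1.75% × CHF 8,310.00 = CHF 1,599.68…
Final settlement = outstanding balance + penalty = CHF 6,101.9527… + CHF 1,599.68… = CHF 7,701.63

CHF 7,701.63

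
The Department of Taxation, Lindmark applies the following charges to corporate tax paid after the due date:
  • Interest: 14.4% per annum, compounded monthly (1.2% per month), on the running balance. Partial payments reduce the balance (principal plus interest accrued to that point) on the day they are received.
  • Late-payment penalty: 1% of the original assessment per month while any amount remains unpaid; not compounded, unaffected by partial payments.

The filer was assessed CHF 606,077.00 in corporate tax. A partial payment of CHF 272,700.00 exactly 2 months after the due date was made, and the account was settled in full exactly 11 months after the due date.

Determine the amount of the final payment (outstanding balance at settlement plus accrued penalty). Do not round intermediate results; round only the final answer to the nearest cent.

CHF 454,119.21

Balance at month 2: CHF 606,077.0000 × (1 + 0.012)^2 = CHF 620,710.1231…
After CHF 272,700.00 payment: CHF 620,710.1231… − CHF 272,700.00 = CHF 348,010.1231…
Balance at month 11: CHF 348,010.1231… × (1 + 0.012)^9 = CHF 387,450.7355…
Penalty: 11 × 1% × CHF 606,077.00 = CHF 66,668.47
Final settlement = outstanding balance + penalty = CHF 387,450.7355… + CHF 66,668.47 = CHF 454,119.21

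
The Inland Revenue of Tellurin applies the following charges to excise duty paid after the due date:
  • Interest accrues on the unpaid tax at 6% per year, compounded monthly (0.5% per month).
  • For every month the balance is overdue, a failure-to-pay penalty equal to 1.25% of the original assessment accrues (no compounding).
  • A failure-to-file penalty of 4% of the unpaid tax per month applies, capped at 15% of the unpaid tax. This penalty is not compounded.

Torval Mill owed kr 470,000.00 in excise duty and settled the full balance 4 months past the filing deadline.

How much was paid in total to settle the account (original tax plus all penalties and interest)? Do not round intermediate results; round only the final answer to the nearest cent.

kr 573,470.74

Failure-to-file: 4 × 4% × kr 470,000.00 = kr 75,200.00, capped at 15% × kr 470,000.00 = kr 70,500.00
Failure-to-pay penalty = 1.25% × kr 470,000.00 × 4 mo = kr 23,500.00
Interest: kr 470,000.00 × ((1 + 0.005)^4 − 1) = kr 470,000.00 × 0.0201505… = kr 9,470.7353…
Total = kr 470,000.00 + kr 94,000.0000 + kr 9,470.7353… = kr 573,470.74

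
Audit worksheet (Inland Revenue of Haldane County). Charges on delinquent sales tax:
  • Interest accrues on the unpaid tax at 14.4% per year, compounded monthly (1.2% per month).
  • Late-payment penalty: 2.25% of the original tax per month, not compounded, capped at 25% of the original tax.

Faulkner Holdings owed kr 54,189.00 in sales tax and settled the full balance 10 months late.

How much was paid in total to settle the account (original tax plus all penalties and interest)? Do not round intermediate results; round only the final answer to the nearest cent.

Penalty: 10 × 2.25% × kr 54,189.00 = kr 12,192.53… (below the 25% cap of kr 13,547.25)
Interest: kr 54,189.00 × ((1 + 0.012)^10 − 1) = kr 54,189.00 × 0.1266918… = kr 6,865.3008…
Total = kr 54,189.00 + kr 12,192.5250 + kr 6,865.3008… = kr 73,246.83

kr 73,246.83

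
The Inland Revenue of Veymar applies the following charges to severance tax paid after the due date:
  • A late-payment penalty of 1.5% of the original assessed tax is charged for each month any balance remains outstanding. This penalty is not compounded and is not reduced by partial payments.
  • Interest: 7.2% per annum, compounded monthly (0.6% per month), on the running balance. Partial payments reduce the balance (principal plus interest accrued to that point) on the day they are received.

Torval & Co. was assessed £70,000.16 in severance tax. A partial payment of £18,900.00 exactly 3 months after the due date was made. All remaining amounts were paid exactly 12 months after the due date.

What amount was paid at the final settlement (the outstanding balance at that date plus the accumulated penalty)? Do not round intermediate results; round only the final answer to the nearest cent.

£67,864.45

Balance at month 3: £70,000.1600 × (1 + 0.006)^3 = £71,267.7380…
After £18,900.00 payment: £71,267.7380… − £18,900.00 = £52,367.7380…
Balance at month 12: £52,367.7380… × (1 + 0.006)^9 = £55,264.4232…
Penalty: 12 × 1.5% × £70,000.16 = £12,600.03…
Final settlement = outstanding balance + penalty = £55,264.4232… + £12,600.03… = £67,864.45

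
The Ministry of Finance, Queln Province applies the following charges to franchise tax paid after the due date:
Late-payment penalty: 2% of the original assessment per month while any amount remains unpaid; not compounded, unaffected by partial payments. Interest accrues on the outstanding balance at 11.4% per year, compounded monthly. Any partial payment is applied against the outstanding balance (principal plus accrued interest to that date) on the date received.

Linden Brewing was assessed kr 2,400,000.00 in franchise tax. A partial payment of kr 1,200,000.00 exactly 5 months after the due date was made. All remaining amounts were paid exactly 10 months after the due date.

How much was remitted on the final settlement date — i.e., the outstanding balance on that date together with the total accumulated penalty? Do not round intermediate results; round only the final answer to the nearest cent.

Monthly rate = 11.4% ÷ 12 = 0.95%
Balance at month 5: kr 2,400,000.0000 × (1 + 0.0095)^5 = kr 2,516,186.6749…
After kr 1,200,000.00 payment: kr 2,516,186.6749… − kr 1,200,000.00 = kr 1,316,186.6749…
Balance at month 10: kr 1,316,186.6749… × (1 + 0.0095)^5 = kr 1,379,904.7388…
Penalty: 10 × 2% × kr 2,400,000.00 = kr 480,000.00
Final settlement = outstanding balance + penalty = kr 1,379,904.7388… + kr 480,000.00 = kr 1,859,904.74

kr 1,859,904.74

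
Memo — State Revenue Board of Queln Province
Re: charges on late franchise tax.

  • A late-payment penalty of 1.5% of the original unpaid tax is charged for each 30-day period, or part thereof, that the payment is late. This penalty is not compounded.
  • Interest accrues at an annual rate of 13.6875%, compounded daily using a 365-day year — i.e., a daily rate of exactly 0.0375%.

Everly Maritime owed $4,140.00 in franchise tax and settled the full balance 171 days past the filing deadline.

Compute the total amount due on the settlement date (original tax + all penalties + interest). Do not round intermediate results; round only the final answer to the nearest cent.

Penalty periods: ⌈171/30⌉ = 6; penalty = 6 × 1.5% × $4,140.00 = $372.60
Interest: $4,140.00 × ((1 + 0.000375)^171 − 1) = $4,140.00 × 0.06621285… = $274.1212…
Total = $4,140.00 + $372.6000 + $274.1212… = $4,786.72

$4,786.72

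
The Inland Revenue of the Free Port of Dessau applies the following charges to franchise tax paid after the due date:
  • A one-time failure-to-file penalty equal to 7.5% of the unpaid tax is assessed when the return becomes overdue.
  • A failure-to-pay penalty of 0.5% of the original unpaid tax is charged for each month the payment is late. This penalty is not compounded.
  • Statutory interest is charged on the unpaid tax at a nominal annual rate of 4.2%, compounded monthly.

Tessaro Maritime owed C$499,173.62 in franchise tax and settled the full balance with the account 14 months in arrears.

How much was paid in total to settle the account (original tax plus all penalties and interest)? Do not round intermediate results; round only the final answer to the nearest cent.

C$596,577.62

Failure-to-file penalty: 7.5% × C$499,173.62 = C$37,438.02…
Failure-to-pay penalty: 14 × 0.5% × C$499,173.62 = C$34,942.15…
Interest (4.2%/yr ÷ 12 = 0.35%/month): C$499,173.62 × ((1 + 0.0035)^14 − 1) = C$25,023.8270…
Total = C$499,173.62 + C$72,380.1749 + C$25,023.8270… = C$596,577.62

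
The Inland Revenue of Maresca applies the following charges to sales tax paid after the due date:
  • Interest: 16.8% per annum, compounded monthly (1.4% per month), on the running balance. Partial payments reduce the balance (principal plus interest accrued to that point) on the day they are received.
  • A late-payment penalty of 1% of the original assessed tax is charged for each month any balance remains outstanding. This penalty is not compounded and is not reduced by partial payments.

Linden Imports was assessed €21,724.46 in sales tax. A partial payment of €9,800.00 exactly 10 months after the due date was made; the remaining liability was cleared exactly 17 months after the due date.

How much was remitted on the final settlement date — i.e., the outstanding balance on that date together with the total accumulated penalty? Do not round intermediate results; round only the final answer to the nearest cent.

€20,408.03

Balance at month 10: €21,724.4600 × (1 + 0.014)^10 = €24,964.8258…
After €9,800.00 payment: €24,964.8258… − €9,800.00 = €15,164.8258…
Balance at month 17: €15,164.8258… × (1 + 0.014)^7 = €16,714.8741…
Penalty: 17 × 1% × €21,724.46 = €3,693.16…
Final settlement = outstanding balance + penalty = €16,714.8741… + €3,693.16… = €20,408.03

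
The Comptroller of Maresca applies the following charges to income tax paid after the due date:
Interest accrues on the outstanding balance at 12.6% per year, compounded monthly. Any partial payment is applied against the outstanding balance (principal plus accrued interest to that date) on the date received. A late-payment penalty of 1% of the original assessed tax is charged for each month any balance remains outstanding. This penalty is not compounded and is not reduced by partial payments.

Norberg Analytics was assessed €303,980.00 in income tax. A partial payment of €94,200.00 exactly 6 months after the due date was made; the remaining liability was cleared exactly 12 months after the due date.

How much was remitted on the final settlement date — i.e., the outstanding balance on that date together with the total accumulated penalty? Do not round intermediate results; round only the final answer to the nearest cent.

Monthly rate = 12.6% ÷ 12 = 1.05%
Balance at month 6: €303,980.0000 × (1 + 0.0105)^6 = €323,640.5405…
After €94,200.00 payment: €323,640.5405… − €94,200.00 = €229,440.5405…
Balance at month 12: €229,440.5405… × (1 + 0.0105)^6 = €244,280.0860…
Penalty: 12 × 1% × €303,980.00 = €36,477.60
Final settlement = outstanding balance + penalty = €244,280.0860… + €36,477.60 = €280,757.69

€280,757.69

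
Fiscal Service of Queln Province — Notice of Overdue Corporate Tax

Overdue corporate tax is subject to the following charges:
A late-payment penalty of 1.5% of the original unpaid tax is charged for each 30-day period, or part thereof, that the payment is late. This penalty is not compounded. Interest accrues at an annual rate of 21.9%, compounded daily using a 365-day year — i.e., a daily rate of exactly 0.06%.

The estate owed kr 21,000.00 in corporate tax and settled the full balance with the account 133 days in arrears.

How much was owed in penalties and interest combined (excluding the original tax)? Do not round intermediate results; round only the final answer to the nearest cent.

kr 3,318.93

Penalty periods: ⌈133/30⌉ = 5; penalty = 5 × 1.5% × kr 21,000.00 = kr 1,575.00
Interest: kr 21,000.00 × ((1 + 0.0006)^133 − 1) = kr 21,000.00 × 0.08304451… = kr 1,743.9348…
Penalties + interest = kr 1,575.0000 + kr 1,743.9348… = kr 3,318.93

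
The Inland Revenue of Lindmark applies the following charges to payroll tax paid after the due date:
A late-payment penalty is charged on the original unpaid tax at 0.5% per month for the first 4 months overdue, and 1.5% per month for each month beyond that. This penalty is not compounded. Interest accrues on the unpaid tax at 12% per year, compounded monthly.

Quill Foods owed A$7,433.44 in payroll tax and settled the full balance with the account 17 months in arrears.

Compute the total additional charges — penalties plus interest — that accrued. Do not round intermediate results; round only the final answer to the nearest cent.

Penalty, months 1–4: 4 × 0.5% × A$7,433.44 = A$148.67…
Penalty, months 5–17: 13 × 1.5% × A$7,433.44 = A$1,449.52…
Interest (12%/yr ÷ 12 = 1%/month): A$7,433.44 × ((1 + 0.01)^17 − 1) = A$1,370.0159…
Penalties + interest = A$1,598.1896 + A$1,370.0159… = A$2,968.21

A$2,968.21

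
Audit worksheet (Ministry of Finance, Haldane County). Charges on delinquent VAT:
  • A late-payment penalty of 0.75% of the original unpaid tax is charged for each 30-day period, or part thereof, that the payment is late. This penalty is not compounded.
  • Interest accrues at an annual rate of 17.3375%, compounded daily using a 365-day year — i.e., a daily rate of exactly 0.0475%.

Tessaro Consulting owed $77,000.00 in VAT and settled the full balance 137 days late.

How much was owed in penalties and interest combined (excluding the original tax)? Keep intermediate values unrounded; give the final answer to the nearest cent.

$8,063.64

Penalty periods: ⌈137/30⌉ = 5; penalty = 5 × 0.75% × $77,000.00 = $2,887.50
Interest: $77,000.00 × ((1 + 0.000475)^137 − 1) = $77,000.00 × 0.06722258… = $5,176.1383…
Penalties + interest = $2,887.5000 + $5,176.1383… = $8,063.64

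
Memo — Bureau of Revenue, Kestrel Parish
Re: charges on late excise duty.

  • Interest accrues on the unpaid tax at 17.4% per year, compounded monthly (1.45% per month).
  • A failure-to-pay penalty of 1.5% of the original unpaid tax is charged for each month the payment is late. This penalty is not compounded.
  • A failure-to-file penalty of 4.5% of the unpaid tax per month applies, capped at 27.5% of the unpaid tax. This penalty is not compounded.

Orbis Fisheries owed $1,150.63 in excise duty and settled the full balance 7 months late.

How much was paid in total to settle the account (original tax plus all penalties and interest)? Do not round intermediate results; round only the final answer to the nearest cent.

$1,709.86

Failure-to-file: 7 × 4.5% × $1,150.63 = $362.45…, capped at 27.5% × $1,150.63 = $316.42…
Failure-to-pay penalty = 1.5% × $1,150.63 × 7 mo = $120.82…
Interest: $1,150.63 × ((1 + 0.0145)^7 − 1) = $1,150.63 × 0.1060235… = $121.9938…
Total = $1,150.63 + $437.2394 + $121.9938… = $1,709.86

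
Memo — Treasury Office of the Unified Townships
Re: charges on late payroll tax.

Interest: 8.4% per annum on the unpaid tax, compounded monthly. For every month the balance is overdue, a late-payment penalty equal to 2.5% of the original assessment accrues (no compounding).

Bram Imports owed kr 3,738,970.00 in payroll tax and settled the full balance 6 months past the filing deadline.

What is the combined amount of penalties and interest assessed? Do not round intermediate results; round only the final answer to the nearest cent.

Late-payment penalty: 6 × 2.5% × kr 3,738,970.00 = kr 560,845.50
Interest (8.4%/yr ÷ 12 = 0.7%/month): kr 3,738,970.00 × ((1 + 0.007)^6 − 1) = kr 159,810.6673…
Penalties + interest = kr 560,845.5000 + kr 159,810.6673… = kr 720,656.17

kr 720,656.17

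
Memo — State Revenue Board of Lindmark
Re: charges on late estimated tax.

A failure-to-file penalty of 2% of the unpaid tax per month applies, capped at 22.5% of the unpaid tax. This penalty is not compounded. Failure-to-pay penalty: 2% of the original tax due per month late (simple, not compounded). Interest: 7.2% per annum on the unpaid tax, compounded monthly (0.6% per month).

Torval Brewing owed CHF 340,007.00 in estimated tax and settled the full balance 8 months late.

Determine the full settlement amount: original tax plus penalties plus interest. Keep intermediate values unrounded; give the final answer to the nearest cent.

Failure-to-file: 8 × 2% × CHF 340,007.00 = CHF 54,401.12 (under the 22.5% cap)
Failure-to-pay penalty: 8 × 2% × CHF 340,007.00 = CHF 54,401.12
Interest: CHF 340,007.00 × ((1 + 0.006)^8 − 1) = CHF 340,007.00 × 0.0490202… = CHF 16,667.2068…
Total = CHF 340,007.00 + CHF 108,802.2400 + CHF 16,667.2068… = CHF 465,476.45

CHF 465,476.45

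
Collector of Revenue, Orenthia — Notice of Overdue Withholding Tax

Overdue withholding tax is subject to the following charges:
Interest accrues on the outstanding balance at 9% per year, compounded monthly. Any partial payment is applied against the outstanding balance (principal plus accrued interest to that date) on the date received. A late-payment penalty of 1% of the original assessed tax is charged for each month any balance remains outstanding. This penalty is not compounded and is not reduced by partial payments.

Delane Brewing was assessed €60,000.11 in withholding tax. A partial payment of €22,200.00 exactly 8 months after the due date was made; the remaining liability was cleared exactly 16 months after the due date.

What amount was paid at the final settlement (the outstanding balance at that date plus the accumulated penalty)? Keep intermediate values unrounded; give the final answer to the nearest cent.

Monthly rate = 9% ÷ 12 = 0.75%
Balance at month 8: €60,000.1100 × (1 + 0.0075)^8 = €63,696.0476…
After €22,200.00 payment: €63,696.0476… − €22,200.00 = €41,496.0476…
Balance at month 16: €41,496.0476… × (1 + 0.0075)^8 = €44,052.1564…
Penalty: 16 × 1% × €60,000.11 = €9,600.02…
Final settlement = outstanding balance + penalty = €44,052.1564… + €9,600.02… = €53,652.17

€53,652.17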